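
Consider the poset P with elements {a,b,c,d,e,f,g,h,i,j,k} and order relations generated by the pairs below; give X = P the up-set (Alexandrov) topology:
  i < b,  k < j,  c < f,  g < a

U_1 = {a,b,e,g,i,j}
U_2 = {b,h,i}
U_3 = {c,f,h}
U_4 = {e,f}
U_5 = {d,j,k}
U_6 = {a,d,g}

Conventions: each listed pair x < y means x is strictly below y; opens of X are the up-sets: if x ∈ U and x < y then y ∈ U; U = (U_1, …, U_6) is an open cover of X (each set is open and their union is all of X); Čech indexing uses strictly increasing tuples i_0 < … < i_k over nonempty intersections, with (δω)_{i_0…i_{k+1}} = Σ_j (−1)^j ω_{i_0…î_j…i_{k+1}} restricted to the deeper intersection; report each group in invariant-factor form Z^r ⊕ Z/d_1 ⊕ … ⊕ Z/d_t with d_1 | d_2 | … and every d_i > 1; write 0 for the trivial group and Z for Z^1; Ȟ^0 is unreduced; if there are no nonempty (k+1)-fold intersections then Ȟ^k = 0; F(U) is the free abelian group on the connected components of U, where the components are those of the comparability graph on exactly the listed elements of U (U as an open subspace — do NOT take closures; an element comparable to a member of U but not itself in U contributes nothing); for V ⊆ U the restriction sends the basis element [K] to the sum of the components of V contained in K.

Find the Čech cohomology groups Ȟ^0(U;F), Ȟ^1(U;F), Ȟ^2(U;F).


Ȟ^0 ≅ Z^7, Ȟ^1 ≅ 0 and Ȟ^2 ≅ 0

nonempty intersections:
  U12={b,i} U14={e} U15={j} U16={a,g} U23={h} U34={f} U56={d}
components per intersection:
  U1: {a,g} {b,i} {e} {j}
  U2: {b,i} {h}
  U3: {c,f} {h}
  U4: {e} {f}
  U5: {d} {j,k}
  U6: {a,g} {d}
  U12: {b,i}
  U14: {e}
  U15: {j}
  U16: {a,g}
  U23: {h}
  U34: {f}
  U56: {d}
C dims 14,7; δ0: rk 7, SNF 1^7
Ȟ^0: (14−7)−0=7 ⇒ Z^7
Ȟ^1: (7−0)−7=0 ⇒ 0
Ȟ^2: (0−0)−0=0 ⇒ 0


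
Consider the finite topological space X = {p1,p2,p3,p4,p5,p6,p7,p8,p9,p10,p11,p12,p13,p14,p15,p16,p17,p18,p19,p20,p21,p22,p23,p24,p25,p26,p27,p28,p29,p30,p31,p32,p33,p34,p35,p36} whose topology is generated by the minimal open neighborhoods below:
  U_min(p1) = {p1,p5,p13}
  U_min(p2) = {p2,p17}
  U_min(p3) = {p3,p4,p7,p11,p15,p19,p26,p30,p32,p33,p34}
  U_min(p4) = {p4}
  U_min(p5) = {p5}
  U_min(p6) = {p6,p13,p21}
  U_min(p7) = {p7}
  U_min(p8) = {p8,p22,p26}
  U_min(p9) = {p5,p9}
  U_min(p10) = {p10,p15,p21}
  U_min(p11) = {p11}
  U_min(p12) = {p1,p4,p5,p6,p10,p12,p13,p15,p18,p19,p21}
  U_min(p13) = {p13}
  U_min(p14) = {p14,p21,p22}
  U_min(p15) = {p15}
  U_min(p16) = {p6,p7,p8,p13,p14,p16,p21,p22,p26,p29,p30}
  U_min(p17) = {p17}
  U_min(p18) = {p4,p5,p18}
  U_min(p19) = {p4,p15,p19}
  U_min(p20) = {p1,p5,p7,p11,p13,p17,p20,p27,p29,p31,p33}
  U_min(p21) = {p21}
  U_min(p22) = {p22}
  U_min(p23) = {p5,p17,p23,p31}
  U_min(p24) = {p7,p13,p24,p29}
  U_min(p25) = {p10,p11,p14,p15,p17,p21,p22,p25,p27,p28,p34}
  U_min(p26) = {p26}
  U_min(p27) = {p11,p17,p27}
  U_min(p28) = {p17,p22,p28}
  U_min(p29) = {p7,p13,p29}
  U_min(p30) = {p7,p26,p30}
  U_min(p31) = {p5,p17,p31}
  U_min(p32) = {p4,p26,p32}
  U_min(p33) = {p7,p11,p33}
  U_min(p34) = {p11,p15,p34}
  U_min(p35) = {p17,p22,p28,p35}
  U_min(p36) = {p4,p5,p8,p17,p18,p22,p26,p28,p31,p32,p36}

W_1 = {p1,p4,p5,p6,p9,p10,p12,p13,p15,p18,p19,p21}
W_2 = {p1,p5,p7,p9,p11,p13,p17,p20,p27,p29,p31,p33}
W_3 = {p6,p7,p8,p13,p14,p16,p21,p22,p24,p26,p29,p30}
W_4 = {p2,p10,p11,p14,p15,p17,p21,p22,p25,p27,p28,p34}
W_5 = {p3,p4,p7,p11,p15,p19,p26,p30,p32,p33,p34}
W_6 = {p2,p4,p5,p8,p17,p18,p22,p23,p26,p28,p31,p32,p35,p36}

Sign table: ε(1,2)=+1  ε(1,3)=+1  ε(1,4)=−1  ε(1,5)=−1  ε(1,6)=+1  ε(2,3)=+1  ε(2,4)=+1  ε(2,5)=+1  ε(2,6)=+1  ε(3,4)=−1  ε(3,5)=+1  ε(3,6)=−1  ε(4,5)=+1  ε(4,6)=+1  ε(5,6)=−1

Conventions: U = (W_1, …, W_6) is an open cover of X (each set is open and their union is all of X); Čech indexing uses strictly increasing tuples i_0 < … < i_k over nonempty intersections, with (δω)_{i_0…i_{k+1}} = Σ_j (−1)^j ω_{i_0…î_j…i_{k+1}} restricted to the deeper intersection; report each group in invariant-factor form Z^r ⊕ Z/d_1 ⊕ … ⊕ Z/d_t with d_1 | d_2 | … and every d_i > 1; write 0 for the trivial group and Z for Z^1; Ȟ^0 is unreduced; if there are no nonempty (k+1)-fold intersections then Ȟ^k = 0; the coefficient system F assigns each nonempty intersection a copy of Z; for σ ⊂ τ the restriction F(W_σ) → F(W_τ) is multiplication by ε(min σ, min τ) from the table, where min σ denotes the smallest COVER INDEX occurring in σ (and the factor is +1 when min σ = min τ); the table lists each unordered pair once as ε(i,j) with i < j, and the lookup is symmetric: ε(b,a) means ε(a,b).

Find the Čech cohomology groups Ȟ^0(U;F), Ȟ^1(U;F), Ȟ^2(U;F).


cover nerve:
  W12={p1,p5,p9,p13} W13={p6,p13,p21} W14={p10,p15,p21} W15={p4,p15,p19} W16={p4,p5,p18} W23={p7,p13,p29} W24={p11,p17,p27} W25={p7,p11,p33} W26={p5,p17,p31} W34={p14,p21,p22} W35={p7,p26,p30} W36={p8,p22,p26} W45={p11,p15,p34} W46={p2,p17,p22,p28} W56={p4,p26,p32}
  W123={p13} W126={p5} W134={p21} W145={p15} W156={p4} W235={p7} W245={p11} W246={p17} W346={p22} W356={p26}
C dims 6,15,10; δ0: rk 6, SNF 1^5·2; δ1: rk 9, SNF 1^9
Ȟ^0: (6−6)−0=0 ⇒ 0
Ȟ^1: (15−9)−6=0 plus torsion [2] ⇒ Z/2
Ȟ^2: (10−0)−9=1 ⇒ Z

Ȟ^0 = 0, Ȟ^1 = Z/2 and Ȟ^2 = Z


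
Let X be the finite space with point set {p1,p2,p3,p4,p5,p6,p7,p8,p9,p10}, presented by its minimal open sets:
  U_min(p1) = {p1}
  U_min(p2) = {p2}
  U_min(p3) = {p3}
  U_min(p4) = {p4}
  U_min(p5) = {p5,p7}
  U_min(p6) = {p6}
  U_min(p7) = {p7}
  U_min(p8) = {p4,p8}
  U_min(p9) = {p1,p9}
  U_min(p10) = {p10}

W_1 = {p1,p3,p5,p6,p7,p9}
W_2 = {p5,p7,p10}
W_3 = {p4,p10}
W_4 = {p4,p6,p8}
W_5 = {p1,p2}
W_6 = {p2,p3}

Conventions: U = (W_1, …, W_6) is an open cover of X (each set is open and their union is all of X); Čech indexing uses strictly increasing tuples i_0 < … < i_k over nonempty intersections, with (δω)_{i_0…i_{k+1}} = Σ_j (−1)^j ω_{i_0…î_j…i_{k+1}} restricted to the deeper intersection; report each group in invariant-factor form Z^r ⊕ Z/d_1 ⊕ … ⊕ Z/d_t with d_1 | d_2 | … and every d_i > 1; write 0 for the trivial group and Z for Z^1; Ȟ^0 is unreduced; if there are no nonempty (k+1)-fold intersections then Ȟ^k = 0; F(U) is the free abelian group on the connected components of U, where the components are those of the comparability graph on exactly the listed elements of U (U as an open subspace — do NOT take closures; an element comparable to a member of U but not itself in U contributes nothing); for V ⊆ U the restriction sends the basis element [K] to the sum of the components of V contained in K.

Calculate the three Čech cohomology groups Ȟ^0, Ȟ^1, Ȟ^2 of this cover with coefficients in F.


Ȟ^0(U;F) ≅ Z^7; Ȟ^1(U;F) ≅ 0; Ȟ^2(U;F) ≅ 0

nonempty overlaps:
  W12={p5,p7} W14={p6} W15={p1} W16={p3} W23={p10} W34={p4} W56={p2}
components per intersection:
  W1: {p1,p9} {p3} {p5,p7} {p6}
  W2: {p5,p7} {p10}
  W3: {p4} {p10}
  W4: {p4,p8} {p6}
  W5: {p1} {p2}
  W6: {p2} {p3}
  W12: {p5,p7}
  W14: {p6}
  W15: {p1}
  W16: {p3}
  W23: {p10}
  W34: {p4}
  W56: {p2}
C dims 14,7; δ0: rk 7, SNF 1^7
degree 0: 14−7−0 = 7 → Ȟ^0 ≅ Z^7
degree 1: 7−0−7 = 0 → Ȟ^1 ≅ 0
degree 2: 0−0−0 = 0 → Ȟ^2 ≅ 0


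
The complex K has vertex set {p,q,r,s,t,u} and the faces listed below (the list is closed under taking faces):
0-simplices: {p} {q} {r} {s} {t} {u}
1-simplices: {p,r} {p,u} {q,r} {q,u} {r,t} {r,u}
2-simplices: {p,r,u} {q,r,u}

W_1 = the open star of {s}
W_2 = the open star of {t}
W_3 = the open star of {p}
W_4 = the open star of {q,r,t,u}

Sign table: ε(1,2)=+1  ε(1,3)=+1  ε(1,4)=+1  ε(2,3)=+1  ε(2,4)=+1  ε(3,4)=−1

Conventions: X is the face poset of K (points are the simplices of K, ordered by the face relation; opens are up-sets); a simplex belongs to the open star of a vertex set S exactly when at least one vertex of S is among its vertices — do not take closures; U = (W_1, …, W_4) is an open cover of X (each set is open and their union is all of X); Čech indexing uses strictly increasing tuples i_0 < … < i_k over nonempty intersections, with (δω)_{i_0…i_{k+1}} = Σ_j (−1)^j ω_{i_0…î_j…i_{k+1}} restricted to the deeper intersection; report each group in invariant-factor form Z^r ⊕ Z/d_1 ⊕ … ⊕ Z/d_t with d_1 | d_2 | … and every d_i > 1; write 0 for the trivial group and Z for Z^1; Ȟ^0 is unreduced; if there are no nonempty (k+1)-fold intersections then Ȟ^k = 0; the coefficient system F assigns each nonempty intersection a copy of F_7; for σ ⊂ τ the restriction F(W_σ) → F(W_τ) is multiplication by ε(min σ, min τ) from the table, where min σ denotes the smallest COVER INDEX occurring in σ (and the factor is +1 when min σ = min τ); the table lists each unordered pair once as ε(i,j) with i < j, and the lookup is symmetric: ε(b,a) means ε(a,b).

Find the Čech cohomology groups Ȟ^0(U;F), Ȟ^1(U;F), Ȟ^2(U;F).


nerve of the cover:
  W1={{s}} W2={{t},{r,t}} W3={{p},{p,r},{p,u},{p,r,u}} W4={{q},{r},{t},{u},{p,r},{p,u},{q,r},{q,u},{r,t},{r,u},{p,r,u},{q,r,u}}
  W24={{t},{r,t}} W34={{p,r},{p,u},{p,r,u}}
C dims 4,2; δ0: rk_F7 2
Ȟ^0 = (4 − 2) − 0 = 2, so Ȟ^0 ≅ Z/7 ⊕ Z/7
Ȟ^1 = (2 − 0) − 2 = 0, so Ȟ^1 ≅ 0
Ȟ^2 = (0 − 0) − 0 = 0, so Ȟ^2 ≅ 0

Ȟ^0(U;F) ≅ Z/7 ⊕ Z/7,  Ȟ^1(U;F) ≅ 0,  Ȟ^2(U;F) ≅ 0


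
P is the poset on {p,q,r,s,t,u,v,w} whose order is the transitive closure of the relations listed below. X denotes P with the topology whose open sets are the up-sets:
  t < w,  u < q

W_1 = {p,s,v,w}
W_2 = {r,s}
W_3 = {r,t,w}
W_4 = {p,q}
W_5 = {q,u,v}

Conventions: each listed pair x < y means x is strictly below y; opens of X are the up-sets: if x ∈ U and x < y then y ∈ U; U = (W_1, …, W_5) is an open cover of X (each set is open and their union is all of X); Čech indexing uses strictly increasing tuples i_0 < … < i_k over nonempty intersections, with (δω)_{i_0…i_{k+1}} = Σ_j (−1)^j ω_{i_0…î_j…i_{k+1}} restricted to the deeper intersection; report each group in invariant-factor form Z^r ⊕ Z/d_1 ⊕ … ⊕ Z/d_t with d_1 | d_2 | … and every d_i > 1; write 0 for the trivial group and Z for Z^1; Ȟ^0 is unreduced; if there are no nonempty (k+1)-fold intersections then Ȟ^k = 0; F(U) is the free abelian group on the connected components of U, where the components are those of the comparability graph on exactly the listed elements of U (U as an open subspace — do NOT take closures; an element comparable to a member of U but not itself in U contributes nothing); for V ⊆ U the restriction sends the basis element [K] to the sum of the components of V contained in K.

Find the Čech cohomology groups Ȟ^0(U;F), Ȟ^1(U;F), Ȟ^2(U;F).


Ȟ^0 = Z^6,  Ȟ^1 = 0,  Ȟ^2 = 0

nonempty intersections:
  W12={s} W13={w} W14={p} W15={v} W23={r} W45={q}
components per intersection:
  W1: {p} {s} {v} {w}
  W2: {r} {s}
  W3: {r} {t,w}
  W4: {p} {q}
  W5: {q,u} {v}
  W12: {s}
  W13: {w}
  W14: {p}
  W15: {v}
  W23: {r}
  W45: {q}
C dims 12,6; δ0: rk 6, SNF 1^6
Ȟ^0: (12−6)−0=6 ⇒ Z^6
Ȟ^1: (6−0)−6=0 ⇒ 0
Ȟ^2: (0−0)−0=0 ⇒ 0


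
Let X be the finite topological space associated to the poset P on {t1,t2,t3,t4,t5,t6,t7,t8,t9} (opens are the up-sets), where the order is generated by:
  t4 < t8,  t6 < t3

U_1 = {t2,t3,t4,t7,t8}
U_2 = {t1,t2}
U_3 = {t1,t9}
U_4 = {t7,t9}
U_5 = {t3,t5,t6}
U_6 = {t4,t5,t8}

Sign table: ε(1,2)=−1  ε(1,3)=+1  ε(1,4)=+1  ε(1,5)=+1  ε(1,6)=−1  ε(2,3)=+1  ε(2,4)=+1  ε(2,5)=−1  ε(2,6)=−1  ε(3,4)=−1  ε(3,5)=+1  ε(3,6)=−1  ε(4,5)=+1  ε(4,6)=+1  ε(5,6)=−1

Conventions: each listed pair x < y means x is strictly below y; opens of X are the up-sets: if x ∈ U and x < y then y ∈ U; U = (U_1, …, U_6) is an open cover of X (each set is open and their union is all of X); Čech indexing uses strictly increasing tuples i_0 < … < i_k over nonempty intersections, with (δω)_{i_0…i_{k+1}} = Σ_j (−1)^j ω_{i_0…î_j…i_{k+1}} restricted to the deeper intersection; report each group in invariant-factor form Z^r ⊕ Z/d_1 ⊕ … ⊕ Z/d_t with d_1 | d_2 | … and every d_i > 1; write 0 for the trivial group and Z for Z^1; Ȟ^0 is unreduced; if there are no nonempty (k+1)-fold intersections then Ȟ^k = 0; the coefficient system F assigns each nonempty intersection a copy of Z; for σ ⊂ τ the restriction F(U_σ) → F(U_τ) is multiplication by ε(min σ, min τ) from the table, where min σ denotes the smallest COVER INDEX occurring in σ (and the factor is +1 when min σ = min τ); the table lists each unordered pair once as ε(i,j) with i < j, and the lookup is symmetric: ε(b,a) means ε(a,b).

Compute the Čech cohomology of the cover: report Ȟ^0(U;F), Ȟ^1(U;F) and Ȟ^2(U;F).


intersection data:
  U12={t2} U14={t7} U15={t3} U16={t4,t8} U23={t1} U34={t9} U56={t5}
C dims 6,7; δ0: rk 5, SNF 1^5
Ȟ^0 = (6 − 5) − 0 = 1, so Ȟ^0 ≅ Z
Ȟ^1 = (7 − 0) − 5 = 2, so Ȟ^1 ≅ Z^2
Ȟ^2 = (0 − 0) − 0 = 0, so Ȟ^2 ≅ 0

Ȟ^0 ≅ Z; Ȟ^1 ≅ Z^2; Ȟ^2 ≅ 0


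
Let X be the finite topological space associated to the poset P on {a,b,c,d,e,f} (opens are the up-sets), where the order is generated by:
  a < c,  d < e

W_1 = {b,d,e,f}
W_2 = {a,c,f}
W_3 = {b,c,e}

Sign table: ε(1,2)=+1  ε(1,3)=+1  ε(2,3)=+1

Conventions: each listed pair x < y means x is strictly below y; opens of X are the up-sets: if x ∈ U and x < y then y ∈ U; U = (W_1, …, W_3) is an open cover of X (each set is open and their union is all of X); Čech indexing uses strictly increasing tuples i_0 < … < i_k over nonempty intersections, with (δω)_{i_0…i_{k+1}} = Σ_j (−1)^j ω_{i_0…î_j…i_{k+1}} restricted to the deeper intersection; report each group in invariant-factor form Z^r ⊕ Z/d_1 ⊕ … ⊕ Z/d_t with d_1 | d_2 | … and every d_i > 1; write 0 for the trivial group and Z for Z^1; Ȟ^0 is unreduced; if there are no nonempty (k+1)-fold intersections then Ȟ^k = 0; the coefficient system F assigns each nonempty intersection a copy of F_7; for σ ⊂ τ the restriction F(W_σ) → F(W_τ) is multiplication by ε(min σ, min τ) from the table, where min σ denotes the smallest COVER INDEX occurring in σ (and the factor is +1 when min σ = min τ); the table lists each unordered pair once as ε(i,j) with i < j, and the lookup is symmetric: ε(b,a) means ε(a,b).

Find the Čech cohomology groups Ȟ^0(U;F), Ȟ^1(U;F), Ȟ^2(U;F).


Ȟ^0(U;F) ≅ Z/7, Ȟ^1(U;F) ≅ Z/7 and Ȟ^2(U;F) ≅ 0

nonempty intersections:
  W12={f} W13={b,e} W23={c}
C dims 3,3; δ0: rk_F7 2
Ȟ^0: (3−2)−0=1 ⇒ Z/7
Ȟ^1: (3−0)−2=1 ⇒ Z/7
Ȟ^2: (0−0)−0=0 ⇒ 0


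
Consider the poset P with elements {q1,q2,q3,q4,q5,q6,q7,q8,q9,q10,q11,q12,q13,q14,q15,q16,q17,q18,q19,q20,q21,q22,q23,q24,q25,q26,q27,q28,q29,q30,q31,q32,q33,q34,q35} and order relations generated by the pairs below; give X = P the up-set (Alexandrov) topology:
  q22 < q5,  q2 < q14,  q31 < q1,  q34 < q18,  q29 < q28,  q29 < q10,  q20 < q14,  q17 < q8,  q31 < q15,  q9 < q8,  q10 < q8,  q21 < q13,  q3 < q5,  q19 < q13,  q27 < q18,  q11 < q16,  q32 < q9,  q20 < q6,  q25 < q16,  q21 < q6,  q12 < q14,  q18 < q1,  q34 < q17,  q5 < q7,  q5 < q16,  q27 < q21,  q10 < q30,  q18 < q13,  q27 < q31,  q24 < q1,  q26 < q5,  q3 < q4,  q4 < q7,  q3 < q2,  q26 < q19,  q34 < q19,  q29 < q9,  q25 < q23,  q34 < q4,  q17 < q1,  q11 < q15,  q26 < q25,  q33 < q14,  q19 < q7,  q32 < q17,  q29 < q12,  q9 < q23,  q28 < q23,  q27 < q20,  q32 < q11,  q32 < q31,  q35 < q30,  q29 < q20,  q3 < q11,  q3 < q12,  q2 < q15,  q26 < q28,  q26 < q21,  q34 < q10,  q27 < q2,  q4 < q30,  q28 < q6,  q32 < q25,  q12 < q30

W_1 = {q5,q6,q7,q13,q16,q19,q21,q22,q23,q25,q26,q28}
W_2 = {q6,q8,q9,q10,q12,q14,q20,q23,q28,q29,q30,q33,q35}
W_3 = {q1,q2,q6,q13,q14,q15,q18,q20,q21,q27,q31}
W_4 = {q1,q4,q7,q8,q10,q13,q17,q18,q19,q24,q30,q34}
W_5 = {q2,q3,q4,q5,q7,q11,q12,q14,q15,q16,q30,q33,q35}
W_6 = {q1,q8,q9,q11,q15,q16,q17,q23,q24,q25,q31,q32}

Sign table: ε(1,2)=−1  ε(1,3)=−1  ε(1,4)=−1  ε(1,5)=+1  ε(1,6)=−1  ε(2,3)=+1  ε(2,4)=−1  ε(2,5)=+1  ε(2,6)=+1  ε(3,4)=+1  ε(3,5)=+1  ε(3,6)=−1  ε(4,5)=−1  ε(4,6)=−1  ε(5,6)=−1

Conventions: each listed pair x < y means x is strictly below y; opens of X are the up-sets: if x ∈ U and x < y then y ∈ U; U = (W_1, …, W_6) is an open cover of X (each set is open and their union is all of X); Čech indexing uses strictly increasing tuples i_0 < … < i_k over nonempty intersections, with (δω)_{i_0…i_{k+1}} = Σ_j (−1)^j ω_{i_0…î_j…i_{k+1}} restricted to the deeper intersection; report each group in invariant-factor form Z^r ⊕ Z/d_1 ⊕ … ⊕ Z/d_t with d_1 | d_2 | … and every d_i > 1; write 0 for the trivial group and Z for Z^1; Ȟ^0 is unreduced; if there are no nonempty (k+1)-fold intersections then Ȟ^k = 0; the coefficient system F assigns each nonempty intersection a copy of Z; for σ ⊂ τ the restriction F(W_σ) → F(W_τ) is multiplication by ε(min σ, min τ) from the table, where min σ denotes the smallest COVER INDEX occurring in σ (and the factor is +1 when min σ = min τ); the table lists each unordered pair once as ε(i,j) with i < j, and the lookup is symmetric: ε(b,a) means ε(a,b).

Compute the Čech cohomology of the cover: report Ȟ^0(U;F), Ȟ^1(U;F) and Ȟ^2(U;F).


Ȟ^0(U;F) ≅ 0, Ȟ^1(U;F) ≅ Z/2 and Ȟ^2(U;F) ≅ Z

nerve simplices:
  W12={q6,q23,q28} W13={q6,q13,q21} W14={q7,q13,q19} W15={q5,q7,q16} W16={q16,q23,q25} W23={q6,q14,q20} W24={q8,q10,q30} W25={q12,q14,q30,q33,q35} W26={q8,q9,q23} W34={q1,q13,q18} W35={q2,q14,q15} W36={q1,q15,q31} W45={q4,q7,q30} W46={q1,q8,q17,q24} W56={q11,q15,q16}
  W123={q6} W126={q23} W134={q13} W145={q7} W156={q16} W235={q14} W245={q30} W246={q8} W346={q1} W356={q15}
C dims 6,15,10; δ0: rk 6, SNF 1^5·2; δ1: rk 9, SNF 1^9
degree 0: 6−6−0 = 0 → Ȟ^0 ≅ 0
degree 1: 15−9−6 = 0 plus torsion [2] → Ȟ^1 ≅ Z/2
degree 2: 10−0−9 = 1 → Ȟ^2 ≅ Z


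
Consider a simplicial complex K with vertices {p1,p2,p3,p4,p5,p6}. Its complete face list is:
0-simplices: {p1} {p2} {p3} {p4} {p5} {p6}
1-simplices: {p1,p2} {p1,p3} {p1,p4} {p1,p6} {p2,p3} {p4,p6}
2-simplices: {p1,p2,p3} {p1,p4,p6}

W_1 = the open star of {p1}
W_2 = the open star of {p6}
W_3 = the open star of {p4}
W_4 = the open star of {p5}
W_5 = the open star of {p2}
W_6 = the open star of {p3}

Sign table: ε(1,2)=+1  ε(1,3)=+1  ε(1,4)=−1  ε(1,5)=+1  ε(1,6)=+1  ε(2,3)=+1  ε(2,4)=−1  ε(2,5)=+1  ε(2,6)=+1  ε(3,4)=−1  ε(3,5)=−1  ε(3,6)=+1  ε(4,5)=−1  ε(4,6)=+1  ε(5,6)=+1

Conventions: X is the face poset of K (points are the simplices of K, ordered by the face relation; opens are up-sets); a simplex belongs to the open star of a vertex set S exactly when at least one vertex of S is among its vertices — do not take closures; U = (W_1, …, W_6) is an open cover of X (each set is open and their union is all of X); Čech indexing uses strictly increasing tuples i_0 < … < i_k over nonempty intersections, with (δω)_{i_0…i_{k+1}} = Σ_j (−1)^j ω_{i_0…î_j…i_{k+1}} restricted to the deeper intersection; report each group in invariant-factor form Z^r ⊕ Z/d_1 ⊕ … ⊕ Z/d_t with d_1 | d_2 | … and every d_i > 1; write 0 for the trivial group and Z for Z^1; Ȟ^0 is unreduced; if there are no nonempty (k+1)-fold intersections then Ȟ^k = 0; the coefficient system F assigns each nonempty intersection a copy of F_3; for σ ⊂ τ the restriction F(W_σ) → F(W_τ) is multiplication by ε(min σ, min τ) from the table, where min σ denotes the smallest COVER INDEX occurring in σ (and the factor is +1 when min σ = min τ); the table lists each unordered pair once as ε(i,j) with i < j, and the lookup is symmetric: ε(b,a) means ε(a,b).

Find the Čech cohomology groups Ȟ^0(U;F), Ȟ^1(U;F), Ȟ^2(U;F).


Ȟ^0(U;F) ≅ Z/3 ⊕ Z/3, Ȟ^1(U;F) ≅ 0 and Ȟ^2(U;F) ≅ 0

nonempty intersections:
  W1={{p1},{p1,p2},{p1,p3},{p1,p4},{p1,p6},{p1,p2,p3},{p1,p4,p6}} W2={{p6},{p1,p6},{p4,p6},{p1,p4,p6}} W3={{p4},{p1,p4},{p4,p6},{p1,p4,p6}} W4={{p5}} W5={{p2},{p1,p2},{p2,p3},{p1,p2,p3}} W6={{p3},{p1,p3},{p2,p3},{p1,p2,p3}}
  W12={{p1,p6},{p1,p4,p6}} W13={{p1,p4},{p1,p4,p6}} W15={{p1,p2},{p1,p2,p3}} W16={{p1,p3},{p1,p2,p3}} W23={{p4,p6},{p1,p4,p6}} W56={{p2,p3},{p1,p2,p3}}
  W123={{p1,p4,p6}} W156={{p1,p2,p3}}
C dims 6,6,2; δ0: rk_F3 4; δ1: rk_F3 2
Ȟ^0: (6−4)−0=2 ⇒ Z/3 ⊕ Z/3
Ȟ^1: (6−2)−4=0 ⇒ 0
Ȟ^2: (2−0)−2=0 ⇒ 0


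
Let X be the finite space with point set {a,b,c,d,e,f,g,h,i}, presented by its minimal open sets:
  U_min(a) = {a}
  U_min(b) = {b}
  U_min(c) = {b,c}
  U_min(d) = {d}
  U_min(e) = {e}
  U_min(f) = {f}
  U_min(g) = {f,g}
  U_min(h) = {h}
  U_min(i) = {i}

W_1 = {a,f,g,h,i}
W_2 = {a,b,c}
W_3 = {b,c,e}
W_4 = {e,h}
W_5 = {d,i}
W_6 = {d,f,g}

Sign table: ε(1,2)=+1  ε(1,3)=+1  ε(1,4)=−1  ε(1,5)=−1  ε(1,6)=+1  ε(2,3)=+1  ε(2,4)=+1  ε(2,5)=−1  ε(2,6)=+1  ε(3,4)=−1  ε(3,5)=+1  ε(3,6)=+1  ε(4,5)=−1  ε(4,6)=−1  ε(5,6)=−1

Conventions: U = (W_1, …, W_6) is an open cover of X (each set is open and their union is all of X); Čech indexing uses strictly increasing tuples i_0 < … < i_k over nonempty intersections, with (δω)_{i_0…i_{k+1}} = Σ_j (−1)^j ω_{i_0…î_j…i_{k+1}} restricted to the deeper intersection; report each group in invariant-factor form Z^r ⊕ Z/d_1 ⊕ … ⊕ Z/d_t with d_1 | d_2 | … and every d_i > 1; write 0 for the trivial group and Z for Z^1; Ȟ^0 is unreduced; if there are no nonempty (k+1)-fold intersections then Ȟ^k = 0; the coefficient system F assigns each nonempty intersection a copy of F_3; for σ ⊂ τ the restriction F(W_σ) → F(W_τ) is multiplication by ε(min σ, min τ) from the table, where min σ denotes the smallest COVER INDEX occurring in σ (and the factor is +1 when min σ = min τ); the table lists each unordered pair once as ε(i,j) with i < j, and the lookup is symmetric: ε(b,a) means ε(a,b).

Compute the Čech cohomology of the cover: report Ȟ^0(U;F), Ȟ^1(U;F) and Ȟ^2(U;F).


Ȟ^0 = Z/3,  Ȟ^1 = Z/3 ⊕ Z/3,  Ȟ^2 = 0

cover nerve:
  W12={a} W14={h} W15={i} W16={f,g} W23={b,c} W34={e} W56={d}
C dims 6,7; δ0: rk_F3 5
Ȟ^0: (6−5)−0=1 ⇒ Z/3
Ȟ^1: (7−0)−5=2 ⇒ Z/3 ⊕ Z/3
Ȟ^2: (0−0)−0=0 ⇒ 0


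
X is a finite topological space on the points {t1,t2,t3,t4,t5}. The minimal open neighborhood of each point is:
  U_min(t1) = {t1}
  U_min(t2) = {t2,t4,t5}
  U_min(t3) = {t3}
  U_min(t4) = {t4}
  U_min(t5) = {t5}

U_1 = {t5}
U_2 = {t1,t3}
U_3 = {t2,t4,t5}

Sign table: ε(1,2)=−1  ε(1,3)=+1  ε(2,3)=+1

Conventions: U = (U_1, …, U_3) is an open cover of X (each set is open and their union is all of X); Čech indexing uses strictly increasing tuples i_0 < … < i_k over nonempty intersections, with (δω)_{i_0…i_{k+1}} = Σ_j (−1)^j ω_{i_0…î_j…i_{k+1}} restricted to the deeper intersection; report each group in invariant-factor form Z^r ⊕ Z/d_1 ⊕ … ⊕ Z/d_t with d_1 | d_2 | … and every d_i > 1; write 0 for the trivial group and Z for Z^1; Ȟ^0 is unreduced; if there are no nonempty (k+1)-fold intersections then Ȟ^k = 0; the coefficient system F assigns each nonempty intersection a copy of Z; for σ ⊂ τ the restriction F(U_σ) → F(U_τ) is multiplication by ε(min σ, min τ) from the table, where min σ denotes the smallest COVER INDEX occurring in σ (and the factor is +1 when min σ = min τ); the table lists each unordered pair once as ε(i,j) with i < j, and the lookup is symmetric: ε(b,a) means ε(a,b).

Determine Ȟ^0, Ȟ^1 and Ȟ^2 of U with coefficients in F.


intersection data:
  U13={t5}
C dims 3,1; δ0: rk 1, SNF 1^1
Ȟ^0 = (3 − 1) − 0 = 2, so Ȟ^0 ≅ Z^2
Ȟ^1 = (1 − 0) − 1 = 0, so Ȟ^1 ≅ 0
Ȟ^2 = (0 − 0) − 0 = 0, so Ȟ^2 ≅ 0

Ȟ^0 ≅ Z^2,  Ȟ^1 ≅ 0,  Ȟ^2 ≅ 0


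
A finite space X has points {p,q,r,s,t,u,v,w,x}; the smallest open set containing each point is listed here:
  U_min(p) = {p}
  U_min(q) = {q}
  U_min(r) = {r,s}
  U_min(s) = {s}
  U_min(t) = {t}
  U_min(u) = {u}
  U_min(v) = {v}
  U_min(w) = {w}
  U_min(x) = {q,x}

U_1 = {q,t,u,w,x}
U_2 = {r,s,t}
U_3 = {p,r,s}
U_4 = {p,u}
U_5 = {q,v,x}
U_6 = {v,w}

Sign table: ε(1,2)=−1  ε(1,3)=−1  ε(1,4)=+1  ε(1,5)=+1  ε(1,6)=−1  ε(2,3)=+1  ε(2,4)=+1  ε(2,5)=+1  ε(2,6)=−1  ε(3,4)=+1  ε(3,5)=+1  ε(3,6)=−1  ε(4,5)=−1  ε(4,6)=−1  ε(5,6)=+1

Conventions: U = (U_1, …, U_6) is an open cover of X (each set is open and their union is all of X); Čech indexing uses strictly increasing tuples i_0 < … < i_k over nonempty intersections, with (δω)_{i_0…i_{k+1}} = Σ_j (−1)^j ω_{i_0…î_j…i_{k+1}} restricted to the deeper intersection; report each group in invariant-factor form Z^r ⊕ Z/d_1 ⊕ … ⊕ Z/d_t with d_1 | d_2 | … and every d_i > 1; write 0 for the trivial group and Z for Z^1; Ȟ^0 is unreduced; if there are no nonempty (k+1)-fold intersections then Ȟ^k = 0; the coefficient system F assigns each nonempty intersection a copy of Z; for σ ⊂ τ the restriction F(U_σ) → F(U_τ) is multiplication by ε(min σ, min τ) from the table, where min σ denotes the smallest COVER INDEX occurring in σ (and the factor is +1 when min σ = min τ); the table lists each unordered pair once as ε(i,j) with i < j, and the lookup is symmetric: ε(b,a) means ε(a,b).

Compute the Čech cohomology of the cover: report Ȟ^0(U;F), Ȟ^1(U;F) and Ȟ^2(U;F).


cover nerve:
  U12={t} U14={u} U15={q,x} U16={w} U23={r,s} U34={p} U56={v}
C dims 6,7; δ0: rk 6, SNF 1^5·2
Ȟ^0: (6−6)−0=0 ⇒ 0
Ȟ^1: (7−0)−6=1 plus torsion [2] ⇒ Z ⊕ Z/2
Ȟ^2: (0−0)−0=0 ⇒ 0

Ȟ^0 ≅ 0, Ȟ^1 ≅ Z ⊕ Z/2, Ȟ^2 ≅ 0


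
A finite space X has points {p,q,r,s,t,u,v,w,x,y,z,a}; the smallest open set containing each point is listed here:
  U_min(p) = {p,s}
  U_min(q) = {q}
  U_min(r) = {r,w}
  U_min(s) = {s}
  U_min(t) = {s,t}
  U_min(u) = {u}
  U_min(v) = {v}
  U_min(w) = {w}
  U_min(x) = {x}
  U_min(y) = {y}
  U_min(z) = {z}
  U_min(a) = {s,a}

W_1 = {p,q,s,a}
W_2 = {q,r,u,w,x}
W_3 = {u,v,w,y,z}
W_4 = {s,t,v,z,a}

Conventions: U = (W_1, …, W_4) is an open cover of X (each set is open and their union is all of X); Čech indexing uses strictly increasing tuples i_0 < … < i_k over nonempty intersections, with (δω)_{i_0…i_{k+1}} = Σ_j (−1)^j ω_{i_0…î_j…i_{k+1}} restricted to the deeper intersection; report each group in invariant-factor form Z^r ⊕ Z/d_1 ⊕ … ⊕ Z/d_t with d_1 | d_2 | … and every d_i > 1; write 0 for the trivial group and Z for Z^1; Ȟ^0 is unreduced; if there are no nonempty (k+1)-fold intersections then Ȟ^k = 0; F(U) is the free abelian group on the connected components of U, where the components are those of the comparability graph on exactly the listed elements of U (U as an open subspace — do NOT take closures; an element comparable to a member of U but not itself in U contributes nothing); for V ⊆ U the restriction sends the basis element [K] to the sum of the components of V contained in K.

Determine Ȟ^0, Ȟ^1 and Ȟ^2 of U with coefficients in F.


cover nerve:
  W12={q} W14={s,a} W23={u,w} W34={v,z}
components per intersection:
  W1: {p,s,a} {q}
  W2: {q} {r,w} {u} {x}
  W3: {u} {v} {w} {y} {z}
  W4: {s,t,a} {v} {z}
  W12: {q}
  W14: {s,a}
  W23: {u} {w}
  W34: {v} {z}
C dims 14,6; δ0: rk 6, SNF 1^6
Ȟ^0: (14−6)−0=8 ⇒ Z^8
Ȟ^1: (6−0)−6=0 ⇒ 0
Ȟ^2: (0−0)−0=0 ⇒ 0

Ȟ^0 ≅ Z^8,  Ȟ^1 ≅ 0,  Ȟ^2 ≅ 0


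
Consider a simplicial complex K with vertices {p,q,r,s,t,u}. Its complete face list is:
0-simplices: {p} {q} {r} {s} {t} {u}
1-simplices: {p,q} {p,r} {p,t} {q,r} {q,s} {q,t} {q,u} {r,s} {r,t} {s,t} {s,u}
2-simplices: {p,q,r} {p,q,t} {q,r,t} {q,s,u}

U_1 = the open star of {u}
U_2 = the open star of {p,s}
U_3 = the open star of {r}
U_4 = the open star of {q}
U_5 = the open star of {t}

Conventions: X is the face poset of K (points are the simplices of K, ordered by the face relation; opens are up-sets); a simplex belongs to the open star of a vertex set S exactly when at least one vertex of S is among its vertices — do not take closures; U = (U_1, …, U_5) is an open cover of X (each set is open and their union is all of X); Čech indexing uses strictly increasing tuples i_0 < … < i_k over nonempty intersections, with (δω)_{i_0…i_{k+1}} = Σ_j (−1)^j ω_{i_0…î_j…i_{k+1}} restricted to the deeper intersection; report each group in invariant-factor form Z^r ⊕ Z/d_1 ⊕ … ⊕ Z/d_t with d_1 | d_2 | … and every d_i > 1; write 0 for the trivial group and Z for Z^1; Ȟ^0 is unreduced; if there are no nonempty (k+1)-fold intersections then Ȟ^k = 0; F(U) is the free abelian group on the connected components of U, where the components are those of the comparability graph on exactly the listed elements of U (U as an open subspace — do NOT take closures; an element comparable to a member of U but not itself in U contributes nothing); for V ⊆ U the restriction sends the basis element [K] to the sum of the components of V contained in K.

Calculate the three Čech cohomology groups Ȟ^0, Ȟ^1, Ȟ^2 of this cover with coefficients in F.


nerve simplices:
  U1={{u},{q,u},{s,u},{q,s,u}} U2={{p},{s},{p,q},{p,r},{p,t},{q,s},{r,s},{s,t},{s,u},{p,q,r},{p,q,t},{q,s,u}} U3={{r},{p,r},{q,r},{r,s},{r,t},{p,q,r},{q,r,t}} U4={{q},{p,q},{q,r},{q,s},{q,t},{q,u},{p,q,r},{p,q,t},{q,r,t},{q,s,u}} U5={{t},{p,t},{q,t},{r,t},{s,t},{p,q,t},{q,r,t}}
  U12={{s,u},{q,s,u}} U14={{q,u},{q,s,u}} U23={{p,r},{r,s},{p,q,r}} U24={{p,q},{q,s},{p,q,r},{p,q,t},{q,s,u}} U25={{p,t},{s,t},{p,q,t}} U34={{q,r},{p,q,r},{q,r,t}} U35={{r,t},{q,r,t}} U45={{q,t},{p,q,t},{q,r,t}}
  U124={{q,s,u}} U234={{p,q,r}} U245={{p,q,t}} U345={{q,r,t}}
components per intersection:
  U1: {{u},{q,u},{s,u},{q,s,u}}
  U2: {{p},{p,q},{p,r},{p,t},{p,q,r},{p,q,t}} {{s},{q,s},{r,s},{s,t},{s,u},{q,s,u}}
  U3: {{r},{p,r},{q,r},{r,s},{r,t},{p,q,r},{q,r,t}}
  U4: {{q},{p,q},{q,r},{q,s},{q,t},{q,u},{p,q,r},{p,q,t},{q,r,t},{q,s,u}}
  U5: {{t},{p,t},{q,t},{r,t},{s,t},{p,q,t},{q,r,t}}
  U12: {{s,u},{q,s,u}}
  U14: {{q,u},{q,s,u}}
  U23: {{p,r},{p,q,r}} {{r,s}}
  U24: {{p,q},{p,q,r},{p,q,t}} {{q,s},{q,s,u}}
  U25: {{p,t},{p,q,t}} {{s,t}}
  U34: {{q,r},{p,q,r},{q,r,t}}
  U35: {{r,t},{q,r,t}}
  U45: {{q,t},{p,q,t},{q,r,t}}
  U124: {{q,s,u}}
  U234: {{p,q,r}}
  U245: {{p,q,t}}
  U345: {{q,r,t}}
C dims 6,11,4; δ0: rk 5, SNF 1^5; δ1: rk 4, SNF 1^4
degree 0: 6−5−0 = 1 → Ȟ^0 ≅ Z
degree 1: 11−4−5 = 2 → Ȟ^1 ≅ Z^2
degree 2: 4−0−4 = 0 → Ȟ^2 ≅ 0

Ȟ^0(U;F) ≅ Z, Ȟ^1(U;F) ≅ Z^2 and Ȟ^2(U;F) ≅ 0


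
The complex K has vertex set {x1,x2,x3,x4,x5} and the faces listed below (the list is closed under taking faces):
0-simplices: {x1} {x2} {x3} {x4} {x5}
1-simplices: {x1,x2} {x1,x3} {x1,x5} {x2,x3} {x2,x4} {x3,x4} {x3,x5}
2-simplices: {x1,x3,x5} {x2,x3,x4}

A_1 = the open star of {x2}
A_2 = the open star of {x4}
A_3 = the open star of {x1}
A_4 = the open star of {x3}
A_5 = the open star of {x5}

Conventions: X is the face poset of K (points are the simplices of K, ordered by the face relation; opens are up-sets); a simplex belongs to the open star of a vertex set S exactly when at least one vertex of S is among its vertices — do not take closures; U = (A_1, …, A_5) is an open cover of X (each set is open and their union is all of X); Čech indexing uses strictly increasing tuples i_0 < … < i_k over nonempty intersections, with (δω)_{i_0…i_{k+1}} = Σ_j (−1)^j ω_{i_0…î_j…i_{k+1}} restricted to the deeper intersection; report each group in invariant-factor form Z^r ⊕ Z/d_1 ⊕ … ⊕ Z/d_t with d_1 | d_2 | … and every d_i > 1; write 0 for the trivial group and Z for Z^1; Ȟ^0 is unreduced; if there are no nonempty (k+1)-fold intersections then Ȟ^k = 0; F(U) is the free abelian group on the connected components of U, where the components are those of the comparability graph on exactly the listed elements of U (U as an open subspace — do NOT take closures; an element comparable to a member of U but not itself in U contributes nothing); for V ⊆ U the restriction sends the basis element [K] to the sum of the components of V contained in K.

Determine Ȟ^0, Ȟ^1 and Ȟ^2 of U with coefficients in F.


nonempty intersections:
  A1={{x2},{x1,x2},{x2,x3},{x2,x4},{x2,x3,x4}} A2={{x4},{x2,x4},{x3,x4},{x2,x3,x4}} A3={{x1},{x1,x2},{x1,x3},{x1,x5},{x1,x3,x5}} A4={{x3},{x1,x3},{x2,x3},{x3,x4},{x3,x5},{x1,x3,x5},{x2,x3,x4}} A5={{x5},{x1,x5},{x3,x5},{x1,x3,x5}}
  A12={{x2,x4},{x2,x3,x4}} A13={{x1,x2}} A14={{x2,x3},{x2,x3,x4}} A24={{x3,x4},{x2,x3,x4}} A34={{x1,x3},{x1,x3,x5}} A35={{x1,x5},{x1,x3,x5}} A45={{x3,x5},{x1,x3,x5}}
  A124={{x2,x3,x4}} A345={{x1,x3,x5}}
components per intersection:
  A1: {{x2},{x1,x2},{x2,x3},{x2,x4},{x2,x3,x4}}
  A2: {{x4},{x2,x4},{x3,x4},{x2,x3,x4}}
  A3: {{x1},{x1,x2},{x1,x3},{x1,x5},{x1,x3,x5}}
  A4: {{x3},{x1,x3},{x2,x3},{x3,x4},{x3,x5},{x1,x3,x5},{x2,x3,x4}}
  A5: {{x5},{x1,x5},{x3,x5},{x1,x3,x5}}
  A12: {{x2,x4},{x2,x3,x4}}
  A13: {{x1,x2}}
  A14: {{x2,x3},{x2,x3,x4}}
  A24: {{x3,x4},{x2,x3,x4}}
  A34: {{x1,x3},{x1,x3,x5}}
  A35: {{x1,x5},{x1,x3,x5}}
  A45: {{x3,x5},{x1,x3,x5}}
  A124: {{x2,x3,x4}}
  A345: {{x1,x3,x5}}
C dims 5,7,2; δ0: rk 4, SNF 1^4; δ1: rk 2, SNF 1^2
Ȟ^0: (5−4)−0=1 ⇒ Z
Ȟ^1: (7−2)−4=1 ⇒ Z
Ȟ^2: (2−0)−2=0 ⇒ 0

Ȟ^0 = Z, Ȟ^1 = Z and Ȟ^2 = 0


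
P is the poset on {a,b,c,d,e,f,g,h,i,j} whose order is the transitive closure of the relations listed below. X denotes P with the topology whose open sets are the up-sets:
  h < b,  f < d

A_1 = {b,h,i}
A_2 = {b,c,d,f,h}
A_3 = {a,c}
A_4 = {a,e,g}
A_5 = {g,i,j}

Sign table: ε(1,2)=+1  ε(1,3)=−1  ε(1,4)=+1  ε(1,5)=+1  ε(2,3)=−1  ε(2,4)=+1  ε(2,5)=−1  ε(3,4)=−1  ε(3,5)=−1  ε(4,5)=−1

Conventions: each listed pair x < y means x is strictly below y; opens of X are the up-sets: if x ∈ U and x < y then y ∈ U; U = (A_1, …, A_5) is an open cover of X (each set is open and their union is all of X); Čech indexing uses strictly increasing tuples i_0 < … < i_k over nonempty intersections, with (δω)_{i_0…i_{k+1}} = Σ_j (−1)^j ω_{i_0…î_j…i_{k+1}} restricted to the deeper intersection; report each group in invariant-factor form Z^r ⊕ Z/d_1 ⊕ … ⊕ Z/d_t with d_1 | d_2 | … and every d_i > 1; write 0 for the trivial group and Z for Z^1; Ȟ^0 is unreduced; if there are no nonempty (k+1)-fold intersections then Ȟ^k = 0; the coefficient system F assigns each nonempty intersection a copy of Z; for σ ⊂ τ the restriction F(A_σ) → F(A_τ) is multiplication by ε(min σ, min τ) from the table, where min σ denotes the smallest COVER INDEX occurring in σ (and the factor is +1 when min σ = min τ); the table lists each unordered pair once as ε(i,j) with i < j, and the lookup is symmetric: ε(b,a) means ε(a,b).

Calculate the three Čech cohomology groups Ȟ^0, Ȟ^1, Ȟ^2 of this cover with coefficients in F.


nerve simplices:
  A12={b,h} A15={i} A23={c} A34={a} A45={g}
C dims 5,5; δ0: rk 5, SNF 1^4·2
degree 0: 5−5−0 = 0 → Ȟ^0 ≅ 0
degree 1: 5−0−5 = 0 plus torsion [2] → Ȟ^1 ≅ Z/2
degree 2: 0−0−0 = 0 → Ȟ^2 ≅ 0

Ȟ^0(U;F) ≅ 0; Ȟ^1(U;F) ≅ Z/2; Ȟ^2(U;F) ≅ 0


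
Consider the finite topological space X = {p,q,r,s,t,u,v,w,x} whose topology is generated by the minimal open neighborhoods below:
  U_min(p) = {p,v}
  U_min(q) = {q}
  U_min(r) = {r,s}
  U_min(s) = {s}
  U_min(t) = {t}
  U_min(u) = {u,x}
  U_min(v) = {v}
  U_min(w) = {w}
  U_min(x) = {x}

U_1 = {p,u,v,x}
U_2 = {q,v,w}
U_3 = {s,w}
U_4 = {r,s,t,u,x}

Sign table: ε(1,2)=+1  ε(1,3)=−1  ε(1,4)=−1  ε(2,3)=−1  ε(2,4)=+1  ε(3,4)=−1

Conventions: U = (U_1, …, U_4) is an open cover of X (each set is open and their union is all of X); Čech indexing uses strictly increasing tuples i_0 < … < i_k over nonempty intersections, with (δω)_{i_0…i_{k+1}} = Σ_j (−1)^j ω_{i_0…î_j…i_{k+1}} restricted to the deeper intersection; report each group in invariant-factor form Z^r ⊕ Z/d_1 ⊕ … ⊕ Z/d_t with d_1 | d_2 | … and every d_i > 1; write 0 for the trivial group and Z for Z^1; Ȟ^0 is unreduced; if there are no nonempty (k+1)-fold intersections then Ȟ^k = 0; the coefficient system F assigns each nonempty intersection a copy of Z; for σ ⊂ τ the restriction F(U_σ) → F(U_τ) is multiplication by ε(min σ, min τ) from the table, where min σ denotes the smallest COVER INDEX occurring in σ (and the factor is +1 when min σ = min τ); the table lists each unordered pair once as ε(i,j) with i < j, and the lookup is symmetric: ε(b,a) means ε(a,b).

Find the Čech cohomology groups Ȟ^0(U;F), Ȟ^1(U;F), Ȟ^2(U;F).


Ȟ^0 = 0,  Ȟ^1 = Z/2,  Ȟ^2 = 0

cover nerve:
  U12={v} U14={u,x} U23={w} U34={s}
C dims 4,4; δ0: rk 4, SNF 1^3·2
Ȟ^0: (4−4)−0=0 ⇒ 0
Ȟ^1: (4−0)−4=0 plus torsion [2] ⇒ Z/2
Ȟ^2: (0−0)−0=0 ⇒ 0


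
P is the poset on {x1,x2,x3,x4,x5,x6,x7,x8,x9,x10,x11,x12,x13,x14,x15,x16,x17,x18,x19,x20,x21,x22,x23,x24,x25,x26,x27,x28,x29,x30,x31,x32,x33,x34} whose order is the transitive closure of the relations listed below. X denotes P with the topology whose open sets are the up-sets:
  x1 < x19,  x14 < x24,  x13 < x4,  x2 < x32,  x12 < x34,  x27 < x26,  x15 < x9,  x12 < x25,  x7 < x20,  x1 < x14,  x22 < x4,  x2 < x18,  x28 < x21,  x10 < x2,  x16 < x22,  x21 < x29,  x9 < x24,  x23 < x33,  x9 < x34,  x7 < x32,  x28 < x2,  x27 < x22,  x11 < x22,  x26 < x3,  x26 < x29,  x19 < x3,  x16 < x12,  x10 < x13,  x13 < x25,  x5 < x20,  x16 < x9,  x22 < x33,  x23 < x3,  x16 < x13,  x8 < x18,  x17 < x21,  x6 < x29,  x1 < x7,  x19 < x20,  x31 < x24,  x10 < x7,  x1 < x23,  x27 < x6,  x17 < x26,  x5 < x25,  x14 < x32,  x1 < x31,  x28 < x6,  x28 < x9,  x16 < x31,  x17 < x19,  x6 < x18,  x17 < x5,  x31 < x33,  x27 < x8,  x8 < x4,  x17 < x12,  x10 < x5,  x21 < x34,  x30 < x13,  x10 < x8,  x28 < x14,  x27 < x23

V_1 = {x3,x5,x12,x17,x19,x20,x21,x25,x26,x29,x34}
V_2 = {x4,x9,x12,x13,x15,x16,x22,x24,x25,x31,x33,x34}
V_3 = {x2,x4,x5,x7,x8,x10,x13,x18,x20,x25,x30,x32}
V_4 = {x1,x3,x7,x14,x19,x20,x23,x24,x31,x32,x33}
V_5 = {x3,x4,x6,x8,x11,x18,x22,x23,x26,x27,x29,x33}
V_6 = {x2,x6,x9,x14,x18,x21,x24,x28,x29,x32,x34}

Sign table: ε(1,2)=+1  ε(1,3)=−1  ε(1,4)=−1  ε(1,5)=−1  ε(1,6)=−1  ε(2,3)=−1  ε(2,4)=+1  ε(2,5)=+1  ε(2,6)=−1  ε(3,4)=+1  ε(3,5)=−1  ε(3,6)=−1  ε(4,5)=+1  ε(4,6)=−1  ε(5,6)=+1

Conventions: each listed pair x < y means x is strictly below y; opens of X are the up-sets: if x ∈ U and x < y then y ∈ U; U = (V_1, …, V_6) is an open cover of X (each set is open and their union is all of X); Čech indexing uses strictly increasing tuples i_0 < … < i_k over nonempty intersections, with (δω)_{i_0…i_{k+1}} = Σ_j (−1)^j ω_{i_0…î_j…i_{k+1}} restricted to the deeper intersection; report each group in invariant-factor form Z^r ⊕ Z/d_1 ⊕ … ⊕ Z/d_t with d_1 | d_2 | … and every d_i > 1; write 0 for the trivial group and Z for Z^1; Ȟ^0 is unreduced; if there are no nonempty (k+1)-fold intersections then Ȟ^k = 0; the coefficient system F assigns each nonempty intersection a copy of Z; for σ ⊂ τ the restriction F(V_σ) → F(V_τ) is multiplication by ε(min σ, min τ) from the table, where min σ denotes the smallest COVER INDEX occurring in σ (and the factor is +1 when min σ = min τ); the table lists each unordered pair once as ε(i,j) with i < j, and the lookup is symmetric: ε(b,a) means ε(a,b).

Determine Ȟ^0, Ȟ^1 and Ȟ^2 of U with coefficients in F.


cover nerve:
  V12={x12,x25,x34} V13={x5,x20,x25} V14={x3,x19,x20} V15={x3,x26,x29} V16={x21,x29,x34} V23={x4,x13,x25} V24={x24,x31,x33} V25={x4,x22,x33} V26={x9,x24,x34} V34={x7,x20,x32} V35={x4,x8,x18} V36={x2,x18,x32} V45={x3,x23,x33} V46={x14,x24,x32} V56={x6,x18,x29}
  V123={x25} V126={x34} V134={x20} V145={x3} V156={x29} V235={x4} V245={x33} V246={x24} V346={x32} V356={x18}
C dims 6,15,10; δ0: rk 6, SNF 1^5·2; δ1: rk 9, SNF 1^9
Ȟ^0: (6−6)−0=0 ⇒ 0
Ȟ^1: (15−9)−6=0 plus torsion [2] ⇒ Z/2
Ȟ^2: (10−0)−9=1 ⇒ Z

Ȟ^0(U;F) ≅ 0; Ȟ^1(U;F) ≅ Z/2; Ȟ^2(U;F) ≅ Z


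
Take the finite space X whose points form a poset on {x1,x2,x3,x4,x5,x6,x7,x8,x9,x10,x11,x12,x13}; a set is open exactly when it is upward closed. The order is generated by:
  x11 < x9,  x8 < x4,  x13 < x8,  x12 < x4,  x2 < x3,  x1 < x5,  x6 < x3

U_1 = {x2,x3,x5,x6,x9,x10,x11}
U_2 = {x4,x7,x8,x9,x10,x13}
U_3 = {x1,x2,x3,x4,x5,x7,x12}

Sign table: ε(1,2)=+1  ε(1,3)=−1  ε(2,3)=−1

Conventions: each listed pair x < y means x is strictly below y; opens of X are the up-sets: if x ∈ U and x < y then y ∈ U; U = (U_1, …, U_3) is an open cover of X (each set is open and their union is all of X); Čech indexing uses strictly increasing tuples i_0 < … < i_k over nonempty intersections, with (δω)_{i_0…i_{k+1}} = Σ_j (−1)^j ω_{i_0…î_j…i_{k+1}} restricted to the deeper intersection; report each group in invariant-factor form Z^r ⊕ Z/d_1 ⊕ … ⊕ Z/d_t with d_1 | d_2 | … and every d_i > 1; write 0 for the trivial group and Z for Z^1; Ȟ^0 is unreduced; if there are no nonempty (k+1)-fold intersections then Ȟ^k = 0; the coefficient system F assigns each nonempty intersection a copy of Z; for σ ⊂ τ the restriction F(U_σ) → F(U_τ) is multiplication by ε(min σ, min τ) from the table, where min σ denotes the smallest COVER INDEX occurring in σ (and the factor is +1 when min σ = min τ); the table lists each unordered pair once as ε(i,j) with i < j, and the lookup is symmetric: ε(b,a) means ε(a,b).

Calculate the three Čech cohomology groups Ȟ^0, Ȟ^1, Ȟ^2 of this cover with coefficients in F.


nerve simplices:
  U12={x9,x10} U13={x2,x3,x5} U23={x4,x7}
C dims 3,3; δ0: rk 2, SNF 1^2
degree 0: 3−2−0 = 1 → Ȟ^0 ≅ Z
degree 1: 3−0−2 = 1 → Ȟ^1 ≅ Z
degree 2: 0−0−0 = 0 → Ȟ^2 ≅ 0

Ȟ^0(U;F) ≅ Z; Ȟ^1(U;F) ≅ Z; Ȟ^2(U;F) ≅ 0
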